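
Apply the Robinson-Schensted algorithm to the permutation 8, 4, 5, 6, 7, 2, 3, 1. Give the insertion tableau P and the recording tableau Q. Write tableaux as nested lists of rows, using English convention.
P = [[1, 3, 6, 7], [2, 5], [4], [8]], Q = [[1, 3, 4, 5], [2, 7], [6], [8]]

Insert each entry of the permutation into P by Schensted row insertion, recording in Q the position of each new cell.

Insert 8: appended to row 1. P = [[8]].
Insert 4: 4 bumps 8 from row 1; 8 starts row 2. P = [[4], [8]].
Insert 5: appended to row 1. P = [[4, 5], [8]].
Insert 6: appended to row 1. P = [[4, 5, 6], [8]].
Insert 7: appended to row 1. P = [[4, 5, 6, 7], [8]].
Insert 2: 2 bumps 4 from row 1; 4 bumps 8 from row 2; 8 starts row 3. P = [[2, 5, 6, 7], [4], [8]].
Insert 3: 3 bumps 5 from row 1; 5 appends to row 2. P = [[2, 3, 6, 7], [4, 5], [8]].
Insert 1: 1 bumps 2 from row 1; 2 bumps 4 from row 2; 4 bumps 8 from row 3; 8 starts row 4. P = [[1, 3, 6, 7], [2, 5], [4], [8]].

So P = [[1, 3, 6, 7], [2, 5], [4], [8]], Q = [[1, 3, 4, 5], [2, 7], [6], [8]].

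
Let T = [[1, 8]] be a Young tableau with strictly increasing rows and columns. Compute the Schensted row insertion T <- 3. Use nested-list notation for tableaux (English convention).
[[1, 3], [8]]

In row 1, 3 replaces 8 (the leftmost entry greater than 3); 8 is bumped to row 2. 8 starts a new row 2. The new tableau is [[1, 3], [8]].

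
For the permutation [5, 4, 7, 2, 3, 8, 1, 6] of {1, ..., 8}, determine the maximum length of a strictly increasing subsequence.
3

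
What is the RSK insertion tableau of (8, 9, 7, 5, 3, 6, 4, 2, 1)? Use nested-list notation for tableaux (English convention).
Insert 8: appended to row 1. P = [[8]].
Insert 9: appended to row 1. P = [[8, 9]].
Insert 7: 7 bumps 8 from row 1; 8 starts row 2. P = [[7, 9], [8]].
Insert 5: 5 bumps 7 from row 1; 7 bumps 8 from row 2; 8 starts row 3. P = [[5, 9], [7], [8]].
Insert 3: 3 bumps 5 from row 1; 5 bumps 7 from row 2; 7 bumps 8 from row 3; 8 starts row 4. P = [[3, 9], [5], [7], [8]].
Insert 6: 6 bumps 9 from row 1; 9 appends to row 2. P = [[3, 6], [5, 9], [7], [8]].
Insert 4: 4 bumps 6 from row 1; 6 bumps 9 from row 2; 9 appends to row 3. P = [[3, 4], [5, 6], [7, 9], [8]].
Insert 2: 2 bumps 3 from row 1; 3 bumps 5 from row 2; 5 bumps 7 from row 3; 7 bumps 8 from row 4; 8 starts row 5. P = [[2, 4], [3, 6], [5, 9], [7], [8]].
Insert 1: 1 bumps 2 from row 1; 2 bumps 3 from row 2; 3 bumps 5 from row 3; 5 bumps 7 from row 4; 7 bumps 8 from row 5; 8 starts row 6. P = [[1, 4], [2, 6], [3, 9], [5], [7], [8]].

So P = [[1, 4], [2, 6], [3, 9], [5], [7], [8]].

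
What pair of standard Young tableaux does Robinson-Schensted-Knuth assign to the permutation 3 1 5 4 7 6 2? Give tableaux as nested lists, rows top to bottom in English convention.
P = [[1, 2, 6], [3, 4, 7], [5]], Q = [[1, 3, 5], [2, 4, 6], [7]]

Insert each entry of the permutation into P by Schensted row insertion, recording in Q the position of each new cell.

Insert 3: appended to row 1. P = [[3]].
Insert 1: 1 bumps 3 from row 1; 3 starts row 2. P = [[1], [3]].
Insert 5: appended to row 1. P = [[1, 5], [3]].
Insert 4: 4 bumps 5 from row 1; 5 appends to row 2. P = [[1, 4], [3, 5]].
Insert 7: appended to row 1. P = [[1, 4, 7], [3, 5]].
Insert 6: 6 bumps 7 from row 1; 7 appends to row 2. P = [[1, 4, 6], [3, 5, 7]].
Insert 2: 2 bumps 4 from row 1; 4 bumps 5 from row 2; 5 starts row 3. P = [[1, 2, 6], [3, 4, 7], [5]].

So P = [[1, 2, 6], [3, 4, 7], [5]], Q = [[1, 3, 5], [2, 4, 6], [7]].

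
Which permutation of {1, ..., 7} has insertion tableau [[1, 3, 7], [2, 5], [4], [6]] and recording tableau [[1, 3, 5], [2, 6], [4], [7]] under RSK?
Reverse the RSK construction: for i from n down to 1, find the cell of Q containing i, remove the entry at that cell from P, and reverse-bump it up through P; the value ejected from row 1 is w(i).

Step i=7: Q has 7 at row 4, column 1; remove 6 from row 4 of P and reverse-bump: 6 enters row 3 and ejects 4; 4 enters row 2 and ejects 2; 2 enters row 1 and ejects 1. So w(7) = 1. P is now [[2, 3, 7], [4, 5], [6]].
Step i=6: Q has 6 at row 2, column 2; remove 5 from row 2 of P and reverse-bump: 5 enters row 1 and ejects 3. So w(6) = 3. P is now [[2, 5, 7], [4], [6]].
Step i=5: Q has 5 at row 1, column 3; remove that cell from P, ejecting 7. So w(5) = 7. P is now [[2, 5], [4], [6]].
Step i=4: Q has 4 at row 3, column 1; remove 6 from row 3 of P and reverse-bump: 6 enters row 2 and ejects 4; 4 enters row 1 and ejects 2. So w(4) = 2. P is now [[4, 5], [6]].
Step i=3: Q has 3 at row 1, column 2; remove that cell from P, ejecting 5. So w(3) = 5. P is now [[4], [6]].
Step i=2: Q has 2 at row 2, column 1; remove 6 from row 2 of P and reverse-bump: 6 enters row 1 and ejects 4. So w(2) = 4. P is now [[6]].
Step i=1: Q has 1 at row 1, column 1; remove that cell from P, ejecting 6. So w(1) = 6. P is now [].

So w = 6 4 5 2 7 3 1.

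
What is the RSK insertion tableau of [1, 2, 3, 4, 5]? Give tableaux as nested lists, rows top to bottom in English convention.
P = [[1, 2, 3, 4, 5]]

Insert 1: appended to row 1. P = [[1]].
Insert 2: appended to row 1. P = [[1, 2]].
Insert 3: appended to row 1. P = [[1, 2, 3]].
Insert 4: appended to row 1. P = [[1, 2, 3, 4]].
Insert 5: appended to row 1. P = [[1, 2, 3, 4, 5]].

So P = [[1, 2, 3, 4, 5]].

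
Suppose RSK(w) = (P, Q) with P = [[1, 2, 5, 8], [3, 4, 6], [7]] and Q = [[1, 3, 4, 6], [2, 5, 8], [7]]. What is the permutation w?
3 1 4 7 6 8 2 5

Reverse the RSK construction: for i from n down to 1, find the cell of Q containing i, remove the entry at that cell from P, and reverse-bump it up through P; the value ejected from row 1 is w(i).

Step i=8: Q has 8 at row 2, column 3; remove 6 from row 2 of P and reverse-bump: 6 enters row 1 and ejects 5. So w(8) = 5. P is now [[1, 2, 6, 8], [3, 4], [7]].
Step i=7: Q has 7 at row 3, column 1; remove 7 from row 3 of P and reverse-bump: 7 enters row 2 and ejects 4; 4 enters row 1 and ejects 2. So w(7) = 2. P is now [[1, 4, 6, 8], [3, 7]].
Step i=6: Q has 6 at row 1, column 4; remove that cell from P, ejecting 8. So w(6) = 8. P is now [[1, 4, 6], [3, 7]].
Step i=5: Q has 5 at row 2, column 2; remove 7 from row 2 of P and reverse-bump: 7 enters row 1 and ejects 6. So w(5) = 6. P is now [[1, 4, 7], [3]].
Step i=4: Q has 4 at row 1, column 3; remove that cell from P, ejecting 7. So w(4) = 7. P is now [[1, 4], [3]].
Step i=3: Q has 3 at row 1, column 2; remove that cell from P, ejecting 4. So w(3) = 4. P is now [[1], [3]].
Step i=2: Q has 2 at row 2, column 1; remove 3 from row 2 of P and reverse-bump: 3 enters row 1 and ejects 1. So w(2) = 1. P is now [[3]].
Step i=1: Q has 1 at row 1, column 1; remove that cell from P, ejecting 3. So w(1) = 3. P is now [].

So w = 3 1 4 7 6 8 2 5.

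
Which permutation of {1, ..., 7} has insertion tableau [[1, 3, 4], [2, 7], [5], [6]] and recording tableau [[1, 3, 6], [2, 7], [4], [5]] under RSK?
Reverse the RSK construction: for i from n down to 1, find the cell of Q containing i, remove the entry at that cell from P, and reverse-bump it up through P; the value ejected from row 1 is w(i).

Step i=7: Q has 7 at row 2, column 2; remove 7 from row 2 of P and reverse-bump: 7 enters row 1 and ejects 4. So w(7) = 4. P is now [[1, 3, 7], [2], [5], [6]].
Step i=6: Q has 6 at row 1, column 3; remove that cell from P, ejecting 7. So w(6) = 7. P is now [[1, 3], [2], [5], [6]].
Step i=5: Q has 5 at row 4, column 1; remove 6 from row 4 of P and reverse-bump: 6 enters row 3 and ejects 5; 5 enters row 2 and ejects 2; 2 enters row 1 and ejects 1. So w(5) = 1. P is now [[2, 3], [5], [6]].
Step i=4: Q has 4 at row 3, column 1; remove 6 from row 3 of P and reverse-bump: 6 enters row 2 and ejects 5; 5 enters row 1 and ejects 3. So w(4) = 3. P is now [[2, 5], [6]].
Step i=3: Q has 3 at row 1, column 2; remove that cell from P, ejecting 5. So w(3) = 5. P is now [[2], [6]].
Step i=2: Q has 2 at row 2, column 1; remove 6 from row 2 of P and reverse-bump: 6 enters row 1 and ejects 2. So w(2) = 2. P is now [[6]].
Step i=1: Q has 1 at row 1, column 1; remove that cell from P, ejecting 6. So w(1) = 6. P is now [].

So w = 6 2 5 3 1 7 4.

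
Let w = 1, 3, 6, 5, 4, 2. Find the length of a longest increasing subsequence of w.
3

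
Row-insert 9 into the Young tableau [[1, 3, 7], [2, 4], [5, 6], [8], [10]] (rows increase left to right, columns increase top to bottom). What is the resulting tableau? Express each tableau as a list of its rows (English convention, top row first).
[[1, 3, 7, 9], [2, 4], [5, 6], [8], [10]]

9 is larger than every entry of row 1, so it is appended to row 1. The new tableau is [[1, 3, 7, 9], [2, 4], [5, 6], [8], [10]].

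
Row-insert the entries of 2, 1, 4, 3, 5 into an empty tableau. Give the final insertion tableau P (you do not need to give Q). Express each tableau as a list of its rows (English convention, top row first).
Insert 2: appended to row 1. P = [[2]].
Insert 1: 1 bumps 2 from row 1; 2 starts row 2. P = [[1], [2]].
Insert 4: appended to row 1. P = [[1, 4], [2]].
Insert 3: 3 bumps 4 from row 1; 4 appends to row 2. P = [[1, 3], [2, 4]].
Insert 5: appended to row 1. P = [[1, 3, 5], [2, 4]].

So P = [[1, 3, 5], [2, 4]].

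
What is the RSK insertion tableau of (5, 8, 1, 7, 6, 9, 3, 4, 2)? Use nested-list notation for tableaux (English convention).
Insert 5: appended to row 1. P = [[5]].
Insert 8: appended to row 1. P = [[5, 8]].
Insert 1: 1 bumps 5 from row 1; 5 starts row 2. P = [[1, 8], [5]].
Insert 7: 7 bumps 8 from row 1; 8 appends to row 2. P = [[1, 7], [5, 8]].
Insert 6: 6 bumps 7 from row 1; 7 bumps 8 from row 2; 8 starts row 3. P = [[1, 6], [5, 7], [8]].
Insert 9: appended to row 1. P = [[1, 6, 9], [5, 7], [8]].
Insert 3: 3 bumps 6 from row 1; 6 bumps 7 from row 2; 7 bumps 8 from row 3; 8 starts row 4. P = [[1, 3, 9], [5, 6], [7], [8]].
Insert 4: 4 bumps 9 from row 1; 9 appends to row 2. P = [[1, 3, 4], [5, 6, 9], [7], [8]].
Insert 2: 2 bumps 3 from row 1; 3 bumps 5 from row 2; 5 bumps 7 from row 3; 7 bumps 8 from row 4; 8 starts row 5. P = [[1, 2, 4], [3, 6, 9], [5], [7], [8]].

So P = [[1, 2, 4], [3, 6, 9], [5], [7], [8]].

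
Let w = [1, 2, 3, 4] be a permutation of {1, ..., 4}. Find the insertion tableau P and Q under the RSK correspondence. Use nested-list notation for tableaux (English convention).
P = [[1, 2, 3, 4]], Q = [[1, 2, 3, 4]]

Insert each entry of the permutation into P by Schensted row insertion, recording in Q the position of each new cell.

Insert 1: appended to row 1. P = [[1]].
Insert 2: appended to row 1. P = [[1, 2]].
Insert 3: appended to row 1. P = [[1, 2, 3]].
Insert 4: appended to row 1. P = [[1, 2, 3, 4]].

So P = [[1, 2, 3, 4]], Q = [[1, 2, 3, 4]].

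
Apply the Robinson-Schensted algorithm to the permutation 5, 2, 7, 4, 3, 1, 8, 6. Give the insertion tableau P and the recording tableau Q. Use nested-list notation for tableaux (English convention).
P = [[1, 3, 6], [2, 7, 8], [4], [5]], Q = [[1, 3, 7], [2, 4, 8], [5], [6]]

Insert each entry of the permutation into P by Schensted row insertion, recording in Q the position of each new cell.

Insert 5: appended to row 1. P = [[5]].
Insert 2: 2 bumps 5 from row 1; 5 starts row 2. P = [[2], [5]].
Insert 7: appended to row 1. P = [[2, 7], [5]].
Insert 4: 4 bumps 7 from row 1; 7 appends to row 2. P = [[2, 4], [5, 7]].
Insert 3: 3 bumps 4 from row 1; 4 bumps 5 from row 2; 5 starts row 3. P = [[2, 3], [4, 7], [5]].
Insert 1: 1 bumps 2 from row 1; 2 bumps 4 from row 2; 4 bumps 5 from row 3; 5 starts row 4. P = [[1, 3], [2, 7], [4], [5]].
Insert 8: appended to row 1. P = [[1, 3, 8], [2, 7], [4], [5]].
Insert 6: 6 bumps 8 from row 1; 8 appends to row 2. P = [[1, 3, 6], [2, 7, 8], [4], [5]].

So P = [[1, 3, 6], [2, 7, 8], [4], [5]], Q = [[1, 3, 7], [2, 4, 8], [5], [6]].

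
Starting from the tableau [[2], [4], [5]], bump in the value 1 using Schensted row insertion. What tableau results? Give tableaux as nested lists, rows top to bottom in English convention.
[[1], [2], [4], [5]]

In row 1, 1 replaces 2 (the leftmost entry greater than 1); 2 is bumped to row 2. In row 2, 2 replaces 4 (the leftmost entry greater than 2); 4 is bumped to row 3. In row 3, 4 replaces 5 (the leftmost entry greater than 4); 5 is bumped to row 4. 5 starts a new row 4. The new tableau is [[1], [2], [4], [5]].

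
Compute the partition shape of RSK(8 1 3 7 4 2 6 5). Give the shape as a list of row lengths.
Row-insert each entry into an empty tableau.

After inserting 8: P = [[8]].
After inserting 1: P = [[1], [8]].
After inserting 3: P = [[1, 3], [8]].
After inserting 7: P = [[1, 3, 7], [8]].
After inserting 4: P = [[1, 3, 4], [7], [8]].
After inserting 2: P = [[1, 2, 4], [3], [7], [8]].
After inserting 6: P = [[1, 2, 4, 6], [3], [7], [8]].
After inserting 5: P = [[1, 2, 4, 5], [3, 6], [7], [8]].

The final insertion tableau P = [[1, 2, 4, 5], [3, 6], [7], [8]] has shape [4, 2, 1, 1].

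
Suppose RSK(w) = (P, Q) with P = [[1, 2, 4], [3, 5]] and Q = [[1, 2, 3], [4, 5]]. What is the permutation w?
Reverse RSK: for i = n, n-1, ..., 1, locate i in Q, remove the corresponding corner cell from P, and reverse-bump its entry up through P; the value ejected from row 1 is w(i).

So w = 1 3 5 2 4.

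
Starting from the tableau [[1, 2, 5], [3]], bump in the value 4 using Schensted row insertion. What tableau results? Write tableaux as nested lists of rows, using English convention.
[[1, 2, 4], [3, 5]]

In row 1, 4 replaces 5 (the leftmost entry greater than 4); 5 is bumped to row 2. 5 is appended to row 2. The new tableau is [[1, 2, 4], [3, 5]].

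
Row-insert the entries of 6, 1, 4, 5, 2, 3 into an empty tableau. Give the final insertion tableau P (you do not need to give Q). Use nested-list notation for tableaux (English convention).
After inserting 6: P = [[6]].
After inserting 1: P = [[1], [6]].
After inserting 4: P = [[1, 4], [6]].
After inserting 5: P = [[1, 4, 5], [6]].
After inserting 2: P = [[1, 2, 5], [4], [6]].
After inserting 3: P = [[1, 2, 3], [4, 5], [6]].

So P = [[1, 2, 3], [4, 5], [6]].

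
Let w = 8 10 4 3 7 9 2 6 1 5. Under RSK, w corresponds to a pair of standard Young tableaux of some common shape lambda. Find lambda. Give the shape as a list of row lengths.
Row-insert each entry into an empty tableau.

After inserting 8: P = [[8]].
After inserting 10: P = [[8, 10]].
After inserting 4: P = [[4, 10], [8]].
After inserting 3: P = [[3, 10], [4], [8]].
After inserting 7: P = [[3, 7], [4, 10], [8]].
After inserting 9: P = [[3, 7, 9], [4, 10], [8]].
After inserting 2: P = [[2, 7, 9], [3, 10], [4], [8]].
After inserting 6: P = [[2, 6, 9], [3, 7], [4, 10], [8]].
After inserting 1: P = [[1, 6, 9], [2, 7], [3, 10], [4], [8]].
After inserting 5: P = [[1, 5, 9], [2, 6], [3, 7], [4, 10], [8]].

The final insertion tableau P = [[1, 5, 9], [2, 6], [3, 7], [4, 10], [8]] has shape [3, 2, 2, 2, 1].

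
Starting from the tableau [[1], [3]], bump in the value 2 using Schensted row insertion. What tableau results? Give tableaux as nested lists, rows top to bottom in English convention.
2 is larger than every entry of row 1, so it is appended to row 1. The new tableau is [[1, 2], [3]].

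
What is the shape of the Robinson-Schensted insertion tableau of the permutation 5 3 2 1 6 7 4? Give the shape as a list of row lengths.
Row-insert each entry into an empty tableau.

After inserting 5: P = [[5]].
After inserting 3: P = [[3], [5]].
After inserting 2: P = [[2], [3], [5]].
After inserting 1: P = [[1], [2], [3], [5]].
After inserting 6: P = [[1, 6], [2], [3], [5]].
After inserting 7: P = [[1, 6, 7], [2], [3], [5]].
After inserting 4: P = [[1, 4, 7], [2, 6], [3], [5]].

The final insertion tableau P = [[1, 4, 7], [2, 6], [3], [5]] has shape [3, 2, 1, 1].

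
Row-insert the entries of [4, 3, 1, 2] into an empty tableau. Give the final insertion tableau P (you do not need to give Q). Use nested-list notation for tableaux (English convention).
Insert 4: appended to row 1. P = [[4]].
Insert 3: 3 bumps 4 from row 1; 4 starts row 2. P = [[3], [4]].
Insert 1: 1 bumps 3 from row 1; 3 bumps 4 from row 2; 4 starts row 3. P = [[1], [3], [4]].
Insert 2: appended to row 1. P = [[1, 2], [3], [4]].

So P = [[1, 2], [3], [4]].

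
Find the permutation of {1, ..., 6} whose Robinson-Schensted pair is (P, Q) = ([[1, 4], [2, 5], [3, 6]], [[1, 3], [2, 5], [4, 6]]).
3 2 6 1 5 4

Reverse the RSK construction: for i from n down to 1, find the cell of Q containing i, remove the entry at that cell from P, and reverse-bump it up through P; the value ejected from row 1 is w(i).

Step i=6: Q has 6 at row 3, column 2; remove 6 from row 3 of P and reverse-bump: 6 enters row 2 and ejects 5; 5 enters row 1 and ejects 4. So w(6) = 4. P is now [[1, 5], [2, 6], [3]].
Step i=5: Q has 5 at row 2, column 2; remove 6 from row 2 of P and reverse-bump: 6 enters row 1 and ejects 5. So w(5) = 5. P is now [[1, 6], [2], [3]].
Step i=4: Q has 4 at row 3, column 1; remove 3 from row 3 of P and reverse-bump: 3 enters row 2 and ejects 2; 2 enters row 1 and ejects 1. So w(4) = 1. P is now [[2, 6], [3]].
Step i=3: Q has 3 at row 1, column 2; remove that cell from P, ejecting 6. So w(3) = 6. P is now [[2], [3]].
Step i=2: Q has 2 at row 2, column 1; remove 3 from row 2 of P and reverse-bump: 3 enters row 1 and ejects 2. So w(2) = 2. P is now [[3]].
Step i=1: Q has 1 at row 1, column 1; remove that cell from P, ejecting 3. So w(1) = 3. P is now [].

So w = 3 2 6 1 5 4.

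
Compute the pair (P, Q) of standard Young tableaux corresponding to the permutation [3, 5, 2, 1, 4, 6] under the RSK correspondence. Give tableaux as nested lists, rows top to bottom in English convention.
P = [[1, 4, 6], [2, 5], [3]], Q = [[1, 2, 6], [3, 5], [4]]

Insert each entry of the permutation into P by Schensted row insertion, recording in Q the position of each new cell.

Insert 3: appended to row 1. P = [[3]].
Insert 5: appended to row 1. P = [[3, 5]].
Insert 2: 2 bumps 3 from row 1; 3 starts row 2. P = [[2, 5], [3]].
Insert 1: 1 bumps 2 from row 1; 2 bumps 3 from row 2; 3 starts row 3. P = [[1, 5], [2], [3]].
Insert 4: 4 bumps 5 from row 1; 5 appends to row 2. P = [[1, 4], [2, 5], [3]].
Insert 6: appended to row 1. P = [[1, 4, 6], [2, 5], [3]].

So P = [[1, 4, 6], [2, 5], [3]], Q = [[1, 2, 6], [3, 5], [4]].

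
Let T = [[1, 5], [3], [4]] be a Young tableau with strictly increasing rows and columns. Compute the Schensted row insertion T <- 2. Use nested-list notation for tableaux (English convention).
[[1, 2], [3, 5], [4]]

In row 1, 2 replaces 5 (the leftmost entry greater than 2); 5 is bumped to row 2. 5 is appended to row 2. The new tableau is [[1, 2], [3, 5], [4]].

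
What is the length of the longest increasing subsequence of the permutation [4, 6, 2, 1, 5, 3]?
2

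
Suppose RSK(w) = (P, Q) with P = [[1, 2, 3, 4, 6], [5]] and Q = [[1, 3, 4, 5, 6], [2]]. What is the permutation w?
Reverse the RSK construction: for i from n down to 1, find the cell of Q containing i, remove the entry at that cell from P, and reverse-bump it up through P; the value ejected from row 1 is w(i).

Step i=6: Q has 6 at row 1, column 5; remove that cell from P, ejecting 6. So w(6) = 6. P is now [[1, 2, 3, 4], [5]].
Step i=5: Q has 5 at row 1, column 4; remove that cell from P, ejecting 4. So w(5) = 4. P is now [[1, 2, 3], [5]].
Step i=4: Q has 4 at row 1, column 3; remove that cell from P, ejecting 3. So w(4) = 3. P is now [[1, 2], [5]].
Step i=3: Q has 3 at row 1, column 2; remove that cell from P, ejecting 2. So w(3) = 2. P is now [[1], [5]].
Step i=2: Q has 2 at row 2, column 1; remove 5 from row 2 of P and reverse-bump: 5 enters row 1 and ejects 1. So w(2) = 1. P is now [[5]].
Step i=1: Q has 1 at row 1, column 1; remove that cell from P, ejecting 5. So w(1) = 5. P is now [].

So w = 5 1 2 3 4 6.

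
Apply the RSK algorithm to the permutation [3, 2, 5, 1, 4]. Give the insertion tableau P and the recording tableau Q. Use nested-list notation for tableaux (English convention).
Insert each entry of the permutation into P by Schensted row insertion, recording in Q the position of each new cell.

Insert 3: appended to row 1. P = [[3]].
Insert 2: 2 bumps 3 from row 1; 3 starts row 2. P = [[2], [3]].
Insert 5: appended to row 1. P = [[2, 5], [3]].
Insert 1: 1 bumps 2 from row 1; 2 bumps 3 from row 2; 3 starts row 3. P = [[1, 5], [2], [3]].
Insert 4: 4 bumps 5 from row 1; 5 appends to row 2. P = [[1, 4], [2, 5], [3]].

So P = [[1, 4], [2, 5], [3]], Q = [[1, 3], [2, 5], [4]].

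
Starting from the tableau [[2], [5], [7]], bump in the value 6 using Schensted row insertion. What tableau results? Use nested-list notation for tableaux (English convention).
[[2, 6], [5], [7]]

6 is larger than every entry of row 1, so it is appended to row 1. The new tableau is [[2, 6], [5], [7]].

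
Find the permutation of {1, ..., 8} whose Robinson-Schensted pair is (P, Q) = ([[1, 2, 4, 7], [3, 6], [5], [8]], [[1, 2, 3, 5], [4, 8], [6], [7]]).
Reverse the RSK construction: for i from n down to 1, find the cell of Q containing i, remove the entry at that cell from P, and reverse-bump it up through P; the value ejected from row 1 is w(i).

Step i=8: Q has 8 at row 2, column 2; remove 6 from row 2 of P and reverse-bump: 6 enters row 1 and ejects 4. So w(8) = 4. P is now [[1, 2, 6, 7], [3], [5], [8]].
Step i=7: Q has 7 at row 4, column 1; remove 8 from row 4 of P and reverse-bump: 8 enters row 3 and ejects 5; 5 enters row 2 and ejects 3; 3 enters row 1 and ejects 2. So w(7) = 2. P is now [[1, 3, 6, 7], [5], [8]].
Step i=6: Q has 6 at row 3, column 1; remove 8 from row 3 of P and reverse-bump: 8 enters row 2 and ejects 5; 5 enters row 1 and ejects 3. So w(6) = 3. P is now [[1, 5, 6, 7], [8]].
Step i=5: Q has 5 at row 1, column 4; remove that cell from P, ejecting 7. So w(5) = 7. P is now [[1, 5, 6], [8]].
Step i=4: Q has 4 at row 2, column 1; remove 8 from row 2 of P and reverse-bump: 8 enters row 1 and ejects 6. So w(4) = 6. P is now [[1, 5, 8]].
Step i=3: Q has 3 at row 1, column 3; remove that cell from P, ejecting 8. So w(3) = 8. P is now [[1, 5]].
Step i=2: Q has 2 at row 1, column 2; remove that cell from P, ejecting 5. So w(2) = 5. P is now [[1]].
Step i=1: Q has 1 at row 1, column 1; remove that cell from P, ejecting 1. So w(1) = 1. P is now [].

So w = 1 5 8 6 7 3 2 4.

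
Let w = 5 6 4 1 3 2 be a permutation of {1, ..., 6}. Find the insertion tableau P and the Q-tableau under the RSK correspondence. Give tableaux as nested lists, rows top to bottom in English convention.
P = [[1, 2], [3, 6], [4], [5]], Q = [[1, 2], [3, 5], [4], [6]]

Insert each entry of the permutation into P by Schensted row insertion, recording in Q the position of each new cell.

Insert 5: appended to row 1. P = [[5]].
Insert 6: appended to row 1. P = [[5, 6]].
Insert 4: 4 bumps 5 from row 1; 5 starts row 2. P = [[4, 6], [5]].
Insert 1: 1 bumps 4 from row 1; 4 bumps 5 from row 2; 5 starts row 3. P = [[1, 6], [4], [5]].
Insert 3: 3 bumps 6 from row 1; 6 appends to row 2. P = [[1, 3], [4, 6], [5]].
Insert 2: 2 bumps 3 from row 1; 3 bumps 4 from row 2; 4 bumps 5 from row 3; 5 starts row 4. P = [[1, 2], [3, 6], [4], [5]].

So P = [[1, 2], [3, 6], [4], [5]], Q = [[1, 2], [3, 5], [4], [6]].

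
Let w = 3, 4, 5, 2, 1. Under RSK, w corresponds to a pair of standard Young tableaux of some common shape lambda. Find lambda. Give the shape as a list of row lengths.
[3, 1, 1]

RSK row insertion gives P = [[1, 4, 5], [2], [3]], which has shape [3, 1, 1].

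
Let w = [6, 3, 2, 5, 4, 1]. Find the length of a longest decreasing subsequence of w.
4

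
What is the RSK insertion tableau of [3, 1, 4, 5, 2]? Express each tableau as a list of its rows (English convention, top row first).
Insert 3: appended to row 1. P = [[3]].
Insert 1: 1 bumps 3 from row 1; 3 starts row 2. P = [[1], [3]].
Insert 4: appended to row 1. P = [[1, 4], [3]].
Insert 5: appended to row 1. P = [[1, 4, 5], [3]].
Insert 2: 2 bumps 4 from row 1; 4 appends to row 2. P = [[1, 2, 5], [3, 4]].

So P = [[1, 2, 5], [3, 4]].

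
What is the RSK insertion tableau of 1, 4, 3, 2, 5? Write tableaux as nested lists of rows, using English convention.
P = [[1, 2, 5], [3], [4]]

Insert 1: appended to row 1. P = [[1]].
Insert 4: appended to row 1. P = [[1, 4]].
Insert 3: 3 bumps 4 from row 1; 4 starts row 2. P = [[1, 3], [4]].
Insert 2: 2 bumps 3 from row 1; 3 bumps 4 from row 2; 4 starts row 3. P = [[1, 2], [3], [4]].
Insert 5: appended to row 1. P = [[1, 2, 5], [3], [4]].

So P = [[1, 2, 5], [3], [4]].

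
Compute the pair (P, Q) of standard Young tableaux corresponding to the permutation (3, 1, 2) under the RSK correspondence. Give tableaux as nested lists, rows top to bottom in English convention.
Insert each entry of the permutation into P by Schensted row insertion, recording in Q the position of each new cell.

Insert 3: appended to row 1. P = [[3]].
Insert 1: 1 bumps 3 from row 1; 3 starts row 2. P = [[1], [3]].
Insert 2: appended to row 1. P = [[1, 2], [3]].

So P = [[1, 2], [3]], Q = [[1, 3], [2]].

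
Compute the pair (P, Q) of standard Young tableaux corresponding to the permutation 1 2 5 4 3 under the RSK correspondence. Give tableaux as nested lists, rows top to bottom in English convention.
P = [[1, 2, 3], [4], [5]], Q = [[1, 2, 3], [4], [5]]

Insert each entry of the permutation into P by Schensted row insertion, recording in Q the position of each new cell.

Insert 1: appended to row 1. P = [[1]].
Insert 2: appended to row 1. P = [[1, 2]].
Insert 5: appended to row 1. P = [[1, 2, 5]].
Insert 4: 4 bumps 5 from row 1; 5 starts row 2. P = [[1, 2, 4], [5]].
Insert 3: 3 bumps 4 from row 1; 4 bumps 5 from row 2; 5 starts row 3. P = [[1, 2, 3], [4], [5]].

So P = [[1, 2, 3], [4], [5]], Q = [[1, 2, 3], [4], [5]].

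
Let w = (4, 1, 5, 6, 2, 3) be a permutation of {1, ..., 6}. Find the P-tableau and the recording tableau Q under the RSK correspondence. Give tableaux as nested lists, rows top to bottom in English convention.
Insert each entry of the permutation into P by Schensted row insertion, recording in Q the position of each new cell.

After inserting 4: P = [[4]].
After inserting 1: P = [[1], [4]].
After inserting 5: P = [[1, 5], [4]].
After inserting 6: P = [[1, 5, 6], [4]].
After inserting 2: P = [[1, 2, 6], [4, 5]].
After inserting 3: P = [[1, 2, 3], [4, 5, 6]].

So P = [[1, 2, 3], [4, 5, 6]], Q = [[1, 3, 4], [2, 5, 6]].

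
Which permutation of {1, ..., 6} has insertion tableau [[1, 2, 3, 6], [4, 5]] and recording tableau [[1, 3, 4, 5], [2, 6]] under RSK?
Reverse the RSK construction: for i from n down to 1, find the cell of Q containing i, remove the entry at that cell from P, and reverse-bump it up through P; the value ejected from row 1 is w(i).

Step i=6: Q has 6 at row 2, column 2; remove 5 from row 2 of P and reverse-bump: 5 enters row 1 and ejects 3. So w(6) = 3. P is now [[1, 2, 5, 6], [4]].
Step i=5: Q has 5 at row 1, column 4; remove that cell from P, ejecting 6. So w(5) = 6. P is now [[1, 2, 5], [4]].
Step i=4: Q has 4 at row 1, column 3; remove that cell from P, ejecting 5. So w(4) = 5. P is now [[1, 2], [4]].
Step i=3: Q has 3 at row 1, column 2; remove that cell from P, ejecting 2. So w(3) = 2. P is now [[1], [4]].
Step i=2: Q has 2 at row 2, column 1; remove 4 from row 2 of P and reverse-bump: 4 enters row 1 and ejects 1. So w(2) = 1. P is now [[4]].
Step i=1: Q has 1 at row 1, column 1; remove that cell from P, ejecting 4. So w(1) = 4. P is now [].

So w = 4 1 2 5 6 3.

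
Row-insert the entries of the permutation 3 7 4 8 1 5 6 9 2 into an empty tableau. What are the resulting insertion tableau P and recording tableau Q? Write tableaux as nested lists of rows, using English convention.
P = [[1, 2, 5, 6, 9], [3, 4], [7, 8]], Q = [[1, 2, 4, 7, 8], [3, 6], [5, 9]]

Insert each entry of the permutation into P by Schensted row insertion, recording in Q the position of each new cell.

Insert 3: appended to row 1. P = [[3]], Q = [[1]].
Insert 7: appended to row 1. P = [[3, 7]], Q = [[1, 2]].
Insert 4: 4 bumps 7 from row 1; 7 starts row 2. P = [[3, 4], [7]], Q = [[1, 2], [3]].
Insert 8: appended to row 1. P = [[3, 4, 8], [7]], Q = [[1, 2, 4], [3]].
Insert 1: 1 bumps 3 from row 1; 3 bumps 7 from row 2; 7 starts row 3. P = [[1, 4, 8], [3], [7]], Q = [[1, 2, 4], [3], [5]].
Insert 5: 5 bumps 8 from row 1; 8 appends to row 2. P = [[1, 4, 5], [3, 8], [7]], Q = [[1, 2, 4], [3, 6], [5]].
Insert 6: appended to row 1. P = [[1, 4, 5, 6], [3, 8], [7]], Q = [[1, 2, 4, 7], [3, 6], [5]].
Insert 9: appended to row 1. P = [[1, 4, 5, 6, 9], [3, 8], [7]], Q = [[1, 2, 4, 7, 8], [3, 6], [5]].
Insert 2: 2 bumps 4 from row 1; 4 bumps 8 from row 2; 8 appends to row 3. P = [[1, 2, 5, 6, 9], [3, 4], [7, 8]], Q = [[1, 2, 4, 7, 8], [3, 6], [5, 9]].

So P = [[1, 2, 5, 6, 9], [3, 4], [7, 8]], Q = [[1, 2, 4, 7, 8], [3, 6], [5, 9]].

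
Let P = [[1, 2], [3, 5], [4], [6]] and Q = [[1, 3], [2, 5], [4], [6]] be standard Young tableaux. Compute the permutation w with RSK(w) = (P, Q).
Reverse RSK: for i = n, n-1, ..., 1, locate i in Q, remove the corresponding corner cell from P, and reverse-bump its entry up through P; the value ejected from row 1 is w(i).

So w = 6 4 5 1 3 2.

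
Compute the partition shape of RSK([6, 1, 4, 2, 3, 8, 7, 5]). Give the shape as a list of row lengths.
[4, 2, 2]

RSK row insertion gives P = [[1, 2, 3, 5], [4, 7], [6, 8]], which has shape [4, 2, 2].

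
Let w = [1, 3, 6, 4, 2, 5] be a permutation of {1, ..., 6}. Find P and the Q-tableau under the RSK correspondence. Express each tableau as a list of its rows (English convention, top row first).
P = [[1, 2, 4, 5], [3], [6]], Q = [[1, 2, 3, 6], [4], [5]]

Insert each entry of the permutation into P by Schensted row insertion, recording in Q the position of each new cell.

Insert 1: appended to row 1. P = [[1]].
Insert 3: appended to row 1. P = [[1, 3]].
Insert 6: appended to row 1. P = [[1, 3, 6]].
Insert 4: 4 bumps 6 from row 1; 6 starts row 2. P = [[1, 3, 4], [6]].
Insert 2: 2 bumps 3 from row 1; 3 bumps 6 from row 2; 6 starts row 3. P = [[1, 2, 4], [3], [6]].
Insert 5: appended to row 1. P = [[1, 2, 4, 5], [3], [6]].

So P = [[1, 2, 4, 5], [3], [6]], Q = [[1, 2, 3, 6], [4], [5]].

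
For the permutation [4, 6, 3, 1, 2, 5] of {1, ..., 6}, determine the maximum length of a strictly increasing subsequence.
3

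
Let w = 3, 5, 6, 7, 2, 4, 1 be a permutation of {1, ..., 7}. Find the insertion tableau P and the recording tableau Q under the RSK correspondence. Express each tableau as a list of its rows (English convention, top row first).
Insert each entry of the permutation into P by Schensted row insertion, recording in Q the position of each new cell.

Insert 3: appended to row 1. P = [[3]], Q = [[1]].
Insert 5: appended to row 1. P = [[3, 5]], Q = [[1, 2]].
Insert 6: appended to row 1. P = [[3, 5, 6]], Q = [[1, 2, 3]].
Insert 7: appended to row 1. P = [[3, 5, 6, 7]], Q = [[1, 2, 3, 4]].
Insert 2: 2 bumps 3 from row 1; 3 starts row 2. P = [[2, 5, 6, 7], [3]], Q = [[1, 2, 3, 4], [5]].
Insert 4: 4 bumps 5 from row 1; 5 appends to row 2. P = [[2, 4, 6, 7], [3, 5]], Q = [[1, 2, 3, 4], [5, 6]].
Insert 1: 1 bumps 2 from row 1; 2 bumps 3 from row 2; 3 starts row 3. P = [[1, 4, 6, 7], [2, 5], [3]], Q = [[1, 2, 3, 4], [5, 6], [7]].

So P = [[1, 4, 6, 7], [2, 5], [3]], Q = [[1, 2, 3, 4], [5, 6], [7]].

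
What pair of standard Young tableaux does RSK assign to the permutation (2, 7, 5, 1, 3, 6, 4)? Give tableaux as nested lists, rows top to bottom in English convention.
Insert each entry of the permutation into P by Schensted row insertion, recording in Q the position of each new cell.

Insert 2: appended to row 1. P = [[2]].
Insert 7: appended to row 1. P = [[2, 7]].
Insert 5: 5 bumps 7 from row 1; 7 starts row 2. P = [[2, 5], [7]].
Insert 1: 1 bumps 2 from row 1; 2 bumps 7 from row 2; 7 starts row 3. P = [[1, 5], [2], [7]].
Insert 3: 3 bumps 5 from row 1; 5 appends to row 2. P = [[1, 3], [2, 5], [7]].
Insert 6: appended to row 1. P = [[1, 3, 6], [2, 5], [7]].
Insert 4: 4 bumps 6 from row 1; 6 appends to row 2. P = [[1, 3, 4], [2, 5, 6], [7]].

So P = [[1, 3, 4], [2, 5, 6], [7]], Q = [[1, 2, 6], [3, 5, 7], [4]].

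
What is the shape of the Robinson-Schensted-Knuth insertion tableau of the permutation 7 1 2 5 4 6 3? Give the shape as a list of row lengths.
[4, 1, 1, 1]

RSK row insertion gives P = [[1, 2, 3, 6], [4], [5], [7]], which has shape [4, 1, 1, 1].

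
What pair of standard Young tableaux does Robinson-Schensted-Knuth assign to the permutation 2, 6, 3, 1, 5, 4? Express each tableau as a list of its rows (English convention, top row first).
P = [[1, 3, 4], [2, 5], [6]], Q = [[1, 2, 5], [3, 6], [4]]

Insert each entry of the permutation into P by Schensted row insertion, recording in Q the position of each new cell.

Insert 2: appended to row 1. P = [[2]].
Insert 6: appended to row 1. P = [[2, 6]].
Insert 3: 3 bumps 6 from row 1; 6 starts row 2. P = [[2, 3], [6]].
Insert 1: 1 bumps 2 from row 1; 2 bumps 6 from row 2; 6 starts row 3. P = [[1, 3], [2], [6]].
Insert 5: appended to row 1. P = [[1, 3, 5], [2], [6]].
Insert 4: 4 bumps 5 from row 1; 5 appends to row 2. P = [[1, 3, 4], [2, 5], [6]].

So P = [[1, 3, 4], [2, 5], [6]], Q = [[1, 2, 5], [3, 6], [4]].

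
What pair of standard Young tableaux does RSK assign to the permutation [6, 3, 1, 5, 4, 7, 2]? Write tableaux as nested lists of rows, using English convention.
P = [[1, 2, 7], [3, 4], [5], [6]], Q = [[1, 4, 6], [2, 5], [3], [7]]

Insert each entry of the permutation into P by Schensted row insertion, recording in Q the position of each new cell.

Insert 6: appended to row 1. P = [[6]].
Insert 3: 3 bumps 6 from row 1; 6 starts row 2. P = [[3], [6]].
Insert 1: 1 bumps 3 from row 1; 3 bumps 6 from row 2; 6 starts row 3. P = [[1], [3], [6]].
Insert 5: appended to row 1. P = [[1, 5], [3], [6]].
Insert 4: 4 bumps 5 from row 1; 5 appends to row 2. P = [[1, 4], [3, 5], [6]].
Insert 7: appended to row 1. P = [[1, 4, 7], [3, 5], [6]].
Insert 2: 2 bumps 4 from row 1; 4 bumps 5 from row 2; 5 bumps 6 from row 3; 6 starts row 4. P = [[1, 2, 7], [3, 4], [5], [6]].

So P = [[1, 2, 7], [3, 4], [5], [6]], Q = [[1, 4, 6], [2, 5], [3], [7]].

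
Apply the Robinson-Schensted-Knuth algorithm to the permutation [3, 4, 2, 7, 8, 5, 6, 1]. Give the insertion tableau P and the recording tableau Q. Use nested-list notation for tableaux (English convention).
Insert each entry of the permutation into P by Schensted row insertion, recording in Q the position of each new cell.

Insert 3: appended to row 1. P = [[3]].
Insert 4: appended to row 1. P = [[3, 4]].
Insert 2: 2 bumps 3 from row 1; 3 starts row 2. P = [[2, 4], [3]].
Insert 7: appended to row 1. P = [[2, 4, 7], [3]].
Insert 8: appended to row 1. P = [[2, 4, 7, 8], [3]].
Insert 5: 5 bumps 7 from row 1; 7 appends to row 2. P = [[2, 4, 5, 8], [3, 7]].
Insert 6: 6 bumps 8 from row 1; 8 appends to row 2. P = [[2, 4, 5, 6], [3, 7, 8]].
Insert 1: 1 bumps 2 from row 1; 2 bumps 3 from row 2; 3 starts row 3. P = [[1, 4, 5, 6], [2, 7, 8], [3]].

So P = [[1, 4, 5, 6], [2, 7, 8], [3]], Q = [[1, 2, 4, 5], [3, 6, 7], [8]].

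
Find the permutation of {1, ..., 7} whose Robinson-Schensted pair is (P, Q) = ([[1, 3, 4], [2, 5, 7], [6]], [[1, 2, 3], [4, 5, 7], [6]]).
2 6 7 1 5 3 4

Reverse RSK: for i = n, n-1, ..., 1, locate i in Q, remove the corresponding corner cell from P, and reverse-bump its entry up through P; the value ejected from row 1 is w(i).

So w = 2 6 7 1 5 3 4.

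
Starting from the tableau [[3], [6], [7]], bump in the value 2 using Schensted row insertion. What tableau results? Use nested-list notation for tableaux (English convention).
[[2], [3], [6], [7]]

In row 1, 2 replaces 3 (the leftmost entry greater than 2); 3 is bumped to row 2. In row 2, 3 replaces 6 (the leftmost entry greater than 3); 6 is bumped to row 3. In row 3, 6 replaces 7 (the leftmost entry greater than 6); 7 is bumped to row 4. 7 starts a new row 4. The new tableau is [[2], [3], [6], [7]].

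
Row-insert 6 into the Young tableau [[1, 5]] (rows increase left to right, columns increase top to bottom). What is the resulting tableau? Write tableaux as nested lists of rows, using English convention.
[[1, 5, 6]]

6 is larger than every entry of row 1, so it is appended to row 1. The new tableau is [[1, 5, 6]].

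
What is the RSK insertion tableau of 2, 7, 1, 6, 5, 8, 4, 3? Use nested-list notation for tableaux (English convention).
P = [[1, 3, 8], [2, 4], [5], [6], [7]]

Insert 2: appended to row 1. P = [[2]].
Insert 7: appended to row 1. P = [[2, 7]].
Insert 1: 1 bumps 2 from row 1; 2 starts row 2. P = [[1, 7], [2]].
Insert 6: 6 bumps 7 from row 1; 7 appends to row 2. P = [[1, 6], [2, 7]].
Insert 5: 5 bumps 6 from row 1; 6 bumps 7 from row 2; 7 starts row 3. P = [[1, 5], [2, 6], [7]].
Insert 8: appended to row 1. P = [[1, 5, 8], [2, 6], [7]].
Insert 4: 4 bumps 5 from row 1; 5 bumps 6 from row 2; 6 bumps 7 from row 3; 7 starts row 4. P = [[1, 4, 8], [2, 5], [6], [7]].
Insert 3: 3 bumps 4 from row 1; 4 bumps 5 from row 2; 5 bumps 6 from row 3; 6 bumps 7 from row 4; 7 starts row 5. P = [[1, 3, 8], [2, 4], [5], [6], [7]].

So P = [[1, 3, 8], [2, 4], [5], [6], [7]].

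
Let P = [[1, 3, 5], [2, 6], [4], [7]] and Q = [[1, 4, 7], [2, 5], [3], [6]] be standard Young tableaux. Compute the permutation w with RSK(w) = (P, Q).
7 4 2 6 3 1 5

Reverse the RSK construction: for i from n down to 1, find the cell of Q containing i, remove the entry at that cell from P, and reverse-bump it up through P; the value ejected from row 1 is w(i).

Step i=7: Q has 7 at row 1, column 3; remove that cell from P, ejecting 5. So w(7) = 5. P is now [[1, 3], [2, 6], [4], [7]].
Step i=6: Q has 6 at row 4, column 1; remove 7 from row 4 of P and reverse-bump: 7 enters row 3 and ejects 4; 4 enters row 2 and ejects 2; 2 enters row 1 and ejects 1. So w(6) = 1. P is now [[2, 3], [4, 6], [7]].
Step i=5: Q has 5 at row 2, column 2; remove 6 from row 2 of P and reverse-bump: 6 enters row 1 and ejects 3. So w(5) = 3. P is now [[2, 6], [4], [7]].
Step i=4: Q has 4 at row 1, column 2; remove that cell from P, ejecting 6. So w(4) = 6. P is now [[2], [4], [7]].
Step i=3: Q has 3 at row 3, column 1; remove 7 from row 3 of P and reverse-bump: 7 enters row 2 and ejects 4; 4 enters row 1 and ejects 2. So w(3) = 2. P is now [[4], [7]].
Step i=2: Q has 2 at row 2, column 1; remove 7 from row 2 of P and reverse-bump: 7 enters row 1 and ejects 4. So w(2) = 4. P is now [[7]].
Step i=1: Q has 1 at row 1, column 1; remove that cell from P, ejecting 7. So w(1) = 7. P is now [].

So w = 7 4 2 6 3 1 5.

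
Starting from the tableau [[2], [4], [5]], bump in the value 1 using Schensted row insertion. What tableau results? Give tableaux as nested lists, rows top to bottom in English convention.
[[1], [2], [4], [5]]

In row 1, 1 replaces 2 (the leftmost entry greater than 1); 2 is bumped to row 2. In row 2, 2 replaces 4 (the leftmost entry greater than 2); 4 is bumped to row 3. In row 3, 4 replaces 5 (the leftmost entry greater than 4); 5 is bumped to row 4. 5 starts a new row 4. The new tableau is [[1], [2], [4], [5]].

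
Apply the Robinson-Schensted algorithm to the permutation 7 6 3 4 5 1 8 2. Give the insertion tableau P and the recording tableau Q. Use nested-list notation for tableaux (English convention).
Insert each entry of the permutation into P by Schensted row insertion, recording in Q the position of each new cell.

Insert 7: appended to row 1. P = [[7]].
Insert 6: 6 bumps 7 from row 1; 7 starts row 2. P = [[6], [7]].
Insert 3: 3 bumps 6 from row 1; 6 bumps 7 from row 2; 7 starts row 3. P = [[3], [6], [7]].
Insert 4: appended to row 1. P = [[3, 4], [6], [7]].
Insert 5: appended to row 1. P = [[3, 4, 5], [6], [7]].
Insert 1: 1 bumps 3 from row 1; 3 bumps 6 from row 2; 6 bumps 7 from row 3; 7 starts row 4. P = [[1, 4, 5], [3], [6], [7]].
Insert 8: appended to row 1. P = [[1, 4, 5, 8], [3], [6], [7]].
Insert 2: 2 bumps 4 from row 1; 4 appends to row 2. P = [[1, 2, 5, 8], [3, 4], [6], [7]].

So P = [[1, 2, 5, 8], [3, 4], [6], [7]], Q = [[1, 4, 5, 7], [2, 8], [3], [6]].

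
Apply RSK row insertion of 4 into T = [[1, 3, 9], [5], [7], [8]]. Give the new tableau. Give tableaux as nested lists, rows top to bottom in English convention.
In row 1, 4 replaces 9 (the leftmost entry greater than 4); 9 is bumped to row 2. 9 is appended to row 2. The new tableau is [[1, 3, 4], [5, 9], [7], [8]].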